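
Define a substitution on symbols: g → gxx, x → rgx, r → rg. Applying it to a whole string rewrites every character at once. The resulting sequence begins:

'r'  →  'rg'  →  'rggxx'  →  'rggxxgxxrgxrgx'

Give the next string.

φ(rggxxgxxrgxrgx) expands symbol-by-symbol to rg gxx gxx rgx rgx gxx rgx rgx rg gxx rgx rg gxx rgx; joining the 14 pieces gives the next term.

rggxxgxxrgxrgxgxxrgxrgxrggxxrgxrggxxrgx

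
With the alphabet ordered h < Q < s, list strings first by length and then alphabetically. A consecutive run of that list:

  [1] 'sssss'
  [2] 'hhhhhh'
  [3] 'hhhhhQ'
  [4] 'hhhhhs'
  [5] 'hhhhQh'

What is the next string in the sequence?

Treat hhhhQh as a base-3 numeral over the given alphabet and add one, carrying through any trailing s's.

hhhhQQ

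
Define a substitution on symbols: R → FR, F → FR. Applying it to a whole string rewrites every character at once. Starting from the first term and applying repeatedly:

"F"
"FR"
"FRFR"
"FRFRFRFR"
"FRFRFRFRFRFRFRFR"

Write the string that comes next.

FRFRFRFRFRFRFRFRFRFRFRFRFRFRFRFR

φ(FRFRFRFRFRFRFRFR) expands symbol-by-symbol to FR FR FR FR FR FR FR FR FR FR FR FR FR FR FR FR; joining the 16 pieces gives the next term.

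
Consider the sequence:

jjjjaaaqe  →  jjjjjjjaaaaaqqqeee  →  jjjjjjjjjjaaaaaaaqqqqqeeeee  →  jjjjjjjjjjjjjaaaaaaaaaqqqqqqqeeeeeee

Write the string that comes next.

jjjjjjjjjjjjjjjjaaaaaaaaaaaqqqqqqqqqeeeeeeeee

Each string has the form j^{3n+1} a^{2n+1} q^{2n-1} e^{2n-1} (n = 1, 2, …).
For the next term, n = 5, so the run lengths are 16, 11, 9, 9.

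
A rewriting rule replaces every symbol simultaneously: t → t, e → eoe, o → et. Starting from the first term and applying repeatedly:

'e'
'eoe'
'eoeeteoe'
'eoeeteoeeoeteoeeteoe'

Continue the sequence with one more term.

φ(eoeeteoeeoeteoeeteoe) expands symbol-by-symbol to eoe et eoe eoe t eoe et eoe eoe et eoe t eoe et eoe eoe t eoe et eoe; joining the 20 pieces gives the next term.

eoeeteoeeoeteoeeteoeeoeeteoeteoeeteoeeoeteoeeteoe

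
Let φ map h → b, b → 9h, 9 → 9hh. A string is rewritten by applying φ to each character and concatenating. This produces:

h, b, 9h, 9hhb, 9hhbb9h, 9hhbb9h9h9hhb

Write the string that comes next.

9hhbb9h9h9hhb9hhb9hhbb9h

φ(9hhbb9h9h9hhb) expands symbol-by-symbol to 9hh b b 9h 9h 9hh b 9hh b 9hh b b 9h; joining the 13 pieces gives the next term.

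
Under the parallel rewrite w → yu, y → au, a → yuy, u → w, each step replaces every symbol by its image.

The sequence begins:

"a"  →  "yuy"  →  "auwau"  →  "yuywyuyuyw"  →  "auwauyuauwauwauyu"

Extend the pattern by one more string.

Rewriting the 17 symbols of auwauyuauwauwauyu one by one yields yuy w yu yuy w au w yuy w yu yuy w yu yuy w au w; concatenated:

yuywyuyuywauwyuywyuyuywyuyuywauw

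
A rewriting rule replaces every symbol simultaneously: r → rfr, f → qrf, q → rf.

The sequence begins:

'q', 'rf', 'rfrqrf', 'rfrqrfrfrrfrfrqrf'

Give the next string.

Rewriting the 17 symbols of rfrqrfrfrrfrfrqrf one by one yields rfr qrf rfr rf rfr qrf rfr qrf rfr rfr qrf rfr qrf rfr rf rfr qrf; concatenated:

rfrqrfrfrrfrfrqrfrfrqrfrfrrfrqrfrfrqrfrfrrfrfrqrf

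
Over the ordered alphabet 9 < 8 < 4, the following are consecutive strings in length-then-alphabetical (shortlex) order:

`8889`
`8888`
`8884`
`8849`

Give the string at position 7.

Stepping forward 3 times from 8849: 8849 → 8848 → 8844, then the target.

8499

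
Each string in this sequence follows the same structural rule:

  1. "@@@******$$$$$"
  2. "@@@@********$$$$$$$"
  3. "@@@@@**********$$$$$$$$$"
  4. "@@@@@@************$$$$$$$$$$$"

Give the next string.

Each string has the form @^{n} *^{2n} $^{2n-1}, where the shown terms are n = 3, 4, 5, 6.
For the next term, n = 7, so the run lengths are 7, 14, 13.

@@@@@@@**************$$$$$$$$$$$$$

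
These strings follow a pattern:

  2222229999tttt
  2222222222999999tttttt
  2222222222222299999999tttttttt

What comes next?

Each string has the form 2^{4n-2} 9^{2n} t^{2n}, where the shown terms are n = 2, 3, 4.
At n = 5 the blocks have lengths 18, 10, 10.

2222222222222222229999999999tttttttttt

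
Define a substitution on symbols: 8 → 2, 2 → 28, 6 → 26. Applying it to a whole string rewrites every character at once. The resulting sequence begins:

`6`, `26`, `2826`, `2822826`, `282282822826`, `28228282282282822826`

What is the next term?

282282822822828228282282282822826

Replace each of the 20 characters of 28228282282282822826 in place — 28 2 28 28 2 28 2 28 28 2 28 28 2 28 2 28 28 2 28 26 — and concatenate.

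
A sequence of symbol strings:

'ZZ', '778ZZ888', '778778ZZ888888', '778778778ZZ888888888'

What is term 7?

778778778778778778ZZ888888888888888888

Each term wraps the previous one in 778 on the left and 888 on the right.
From 778778778ZZ888888888, 3 further steps: 778778778ZZ888888888 → 778778778778ZZ888888888888 → 778778778778778ZZ888888888888888 → (answer).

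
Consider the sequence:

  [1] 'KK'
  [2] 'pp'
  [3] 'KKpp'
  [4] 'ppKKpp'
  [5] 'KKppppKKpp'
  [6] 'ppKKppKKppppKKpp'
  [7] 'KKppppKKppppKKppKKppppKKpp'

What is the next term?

From term 3 onward, concatenate the second-to-last term with the last: KK·pp = KKpp, pp·KKpp = ppKKpp, …
Continuing: ppKKppKKppppKKpp · KKppppKKppppKKppKKppppKKpp gives term 8.

ppKKppKKppppKKppKKppppKKppppKKppKKppppKKpp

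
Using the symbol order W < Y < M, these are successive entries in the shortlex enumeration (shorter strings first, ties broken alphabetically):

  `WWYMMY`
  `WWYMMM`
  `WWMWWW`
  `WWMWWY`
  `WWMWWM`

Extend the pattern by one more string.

WWMWYW

Find the rightmost character of WWMWWM below M, bump it to the next letter, and reset everything to its right to W.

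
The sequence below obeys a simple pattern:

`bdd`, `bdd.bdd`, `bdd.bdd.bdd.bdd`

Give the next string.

Every step duplicates the string with '.' between the halves.
Doubling bdd.bdd.bdd.bdd with '.' between the halves:

bdd.bdd.bdd.bdd.bdd.bdd.bdd.bdd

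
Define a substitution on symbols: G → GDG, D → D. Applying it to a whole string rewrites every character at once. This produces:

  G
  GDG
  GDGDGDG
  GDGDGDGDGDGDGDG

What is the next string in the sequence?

Rewriting the 15 symbols of GDGDGDGDGDGDGDG one by one yields GDG D GDG D GDG D GDG D GDG D GDG D GDG D GDG; concatenated:

GDGDGDGDGDGDGDGDGDGDGDGDGDGDGDG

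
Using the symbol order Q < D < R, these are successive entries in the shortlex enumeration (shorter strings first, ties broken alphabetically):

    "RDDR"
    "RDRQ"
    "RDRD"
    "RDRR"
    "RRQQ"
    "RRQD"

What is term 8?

RRDQ

Advancing 2 positions from RRQD through RRQD → RRQR reaches term 8.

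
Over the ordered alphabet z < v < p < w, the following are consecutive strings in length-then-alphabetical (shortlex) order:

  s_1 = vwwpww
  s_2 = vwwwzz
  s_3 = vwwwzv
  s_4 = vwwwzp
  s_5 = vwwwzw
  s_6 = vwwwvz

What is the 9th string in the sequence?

Advancing 3 positions from vwwwvz through vwwwvz → vwwwvv → vwwwvp reaches term 9.

vwwwvw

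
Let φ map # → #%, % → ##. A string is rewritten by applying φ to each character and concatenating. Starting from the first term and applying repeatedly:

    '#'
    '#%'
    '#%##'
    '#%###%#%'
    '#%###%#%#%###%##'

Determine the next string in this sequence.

Replace each of the 16 characters of #%###%#%#%###%## in place — #% ## #% #% #% ## #% ## #% ## #% #% #% ## #% #% — and concatenate.

#%###%#%#%###%###%###%#%#%###%#%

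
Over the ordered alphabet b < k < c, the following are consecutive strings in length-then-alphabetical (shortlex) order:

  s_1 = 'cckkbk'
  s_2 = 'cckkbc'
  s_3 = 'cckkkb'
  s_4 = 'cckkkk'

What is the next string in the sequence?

cckkkc

The successor of cckkkk increments the rightmost position that isn't already c and resets every position after it to b.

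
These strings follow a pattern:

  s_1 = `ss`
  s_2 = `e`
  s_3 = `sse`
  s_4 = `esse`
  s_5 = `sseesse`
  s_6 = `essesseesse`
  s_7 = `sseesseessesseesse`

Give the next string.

From term 3 onward, concatenate the second-to-last term with the last: ss·e = sse, e·sse = esse, …
The next term joins essesseesse and sseesseessesseesse.

essesseessesseesseessesseesse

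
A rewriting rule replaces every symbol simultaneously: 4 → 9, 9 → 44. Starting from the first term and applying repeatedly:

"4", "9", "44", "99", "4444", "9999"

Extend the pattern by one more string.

44444444

Apply φ to 9999 symbol by symbol: 9→44, 9→44, 9→44, 9→44; joined: 44 44 44 44.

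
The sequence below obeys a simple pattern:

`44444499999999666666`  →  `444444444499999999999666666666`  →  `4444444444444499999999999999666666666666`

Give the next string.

44444444444444444499999999999999999666666666666666

Each string has the form 4^{4n-2} 9^{3n+2} 6^{3n}, where the shown terms are n = 2, 3, 4.
At n = 5 the blocks have lengths 18, 17, 15.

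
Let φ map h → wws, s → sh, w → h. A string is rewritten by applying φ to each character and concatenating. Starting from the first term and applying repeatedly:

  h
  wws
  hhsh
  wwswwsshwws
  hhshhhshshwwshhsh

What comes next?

Replace each of the 17 characters of hhshhhshshwwshhsh in place — wws wws sh wws wws wws sh wws sh wws h h sh wws wws sh wws — and concatenate.

wwswwsshwwswwswwsshwwsshwwshhshwwswwsshwws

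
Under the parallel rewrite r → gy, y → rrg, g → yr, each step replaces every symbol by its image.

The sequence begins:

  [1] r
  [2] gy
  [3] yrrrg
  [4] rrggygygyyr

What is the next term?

Rewriting each symbol of rrggygygyyr: r→gy, r→gy, g→yr, g→yr, y→rrg, g→yr, y→rrg, g→yr, y→rrg, y→rrg, r→gy, which concatenates to gy gy yr yr rrg yr rrg yr rrg rrg gy.

gygyyryrrrgyrrrgyrrrgrrggy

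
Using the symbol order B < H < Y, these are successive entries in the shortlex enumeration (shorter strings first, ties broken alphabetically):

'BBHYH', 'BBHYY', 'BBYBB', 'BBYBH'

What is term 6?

Advancing 2 positions from BBYBH through BBYBH → BBYBY reaches term 6.

BBYHB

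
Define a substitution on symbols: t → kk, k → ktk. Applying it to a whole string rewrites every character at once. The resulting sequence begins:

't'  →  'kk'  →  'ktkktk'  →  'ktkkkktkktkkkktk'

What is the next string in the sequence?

Rewriting the 16 symbols of ktkkkktkktkkkktk one by one yields ktk kk ktk ktk ktk ktk kk ktk ktk kk ktk ktk ktk ktk kk ktk; concatenated:

ktkkkktkktkktkktkkkktkktkkkktkktkktkktkkkktk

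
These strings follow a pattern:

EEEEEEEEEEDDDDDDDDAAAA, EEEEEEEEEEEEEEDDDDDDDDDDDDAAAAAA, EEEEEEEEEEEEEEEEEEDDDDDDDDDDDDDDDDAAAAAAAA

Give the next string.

EEEEEEEEEEEEEEEEEEEEEEDDDDDDDDDDDDDDDDDDDDAAAAAAAAAA

The n-th term is 4n+2 E's then 4n D's then 2n A's, where the shown terms are n = 2, 3, 4.
For the next term, n = 5, so the run lengths are 22, 20, 10.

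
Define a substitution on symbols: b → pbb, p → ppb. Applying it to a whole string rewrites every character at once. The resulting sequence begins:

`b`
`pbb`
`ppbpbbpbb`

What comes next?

Expanding ppbpbbpbb: p→ppb, p→ppb, b→pbb, p→ppb, b→pbb, b→pbb, p→ppb, b→pbb, b→pbb. Concatenated: ppb ppb pbb ppb pbb pbb ppb pbb pbb.

ppbppbpbbppbpbbpbbppbpbbpbb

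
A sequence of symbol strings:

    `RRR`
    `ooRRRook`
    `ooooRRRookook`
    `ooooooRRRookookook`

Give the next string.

Each term wraps the previous one in oo on the left and ook on the right.
So the next term is oo·ooooooRRRookookook·ook.

ooooooooRRRookookookook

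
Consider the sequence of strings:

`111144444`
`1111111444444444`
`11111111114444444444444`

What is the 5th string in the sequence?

1111111111111111444444444444444444444

The n-th term is 3n+1 1's then 4n+1 4's (n = 1, 2, …).
Setting n = 5 gives 16, 21 characters in each block.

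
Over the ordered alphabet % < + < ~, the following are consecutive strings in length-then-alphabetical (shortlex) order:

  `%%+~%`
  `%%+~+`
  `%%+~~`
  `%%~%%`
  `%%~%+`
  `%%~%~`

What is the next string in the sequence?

%%~+%

Find the rightmost character of %%~%~ below ~, bump it to the next letter, and reset everything to its right to %.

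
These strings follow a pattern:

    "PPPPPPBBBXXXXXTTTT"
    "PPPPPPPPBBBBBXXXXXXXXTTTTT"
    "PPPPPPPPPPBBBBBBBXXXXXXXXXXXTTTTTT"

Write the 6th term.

Reading off run lengths: P runs 6, 8, 10; B runs 3, 5, 7; X runs 5, 8, 11; T runs 4, 5, 6 — each is linear in n, where the shown terms are n = 2, 3, 4.
For term 6, n = 7, so the run lengths are 16, 13, 20, 9.

PPPPPPPPPPPPPPPPBBBBBBBBBBBBBXXXXXXXXXXXXXXXXXXXXTTTTTTTTT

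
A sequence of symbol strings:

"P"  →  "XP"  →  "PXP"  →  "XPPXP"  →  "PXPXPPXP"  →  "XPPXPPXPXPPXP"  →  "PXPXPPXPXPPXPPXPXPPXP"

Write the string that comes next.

From term 3 onward, concatenate the second-to-last term with the last: P·XP = PXP, XP·PXP = XPPXP, …
The next term joins XPPXPPXPXPPXP and PXPXPPXPXPPXPPXPXPPXP.

XPPXPPXPXPPXPPXPXPPXPXPPXPPXPXPPXP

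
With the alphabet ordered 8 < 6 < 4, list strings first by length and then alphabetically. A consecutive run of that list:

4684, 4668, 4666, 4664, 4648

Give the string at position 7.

Continuing the enumeration 2 steps past 4648: 4648 → 4646 → (answer).

4644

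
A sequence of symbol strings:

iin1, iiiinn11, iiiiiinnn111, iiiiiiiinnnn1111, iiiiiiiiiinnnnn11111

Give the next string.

iiiiiiiiiiiinnnnnn111111

Term n consists of 2n i's, followed by n n's, followed by n 1's (n = 1, 2, …).
Setting n = 6 gives 12, 6, 6 characters in each block.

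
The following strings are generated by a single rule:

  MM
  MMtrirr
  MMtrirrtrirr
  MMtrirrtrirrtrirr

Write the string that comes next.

MMtrirrtrirrtrirrtrirr

Every step adds trirr to the end: s(k+1) = s(k)·trirr.
One more step from MMtrirrtrirrtrirr gives the answer.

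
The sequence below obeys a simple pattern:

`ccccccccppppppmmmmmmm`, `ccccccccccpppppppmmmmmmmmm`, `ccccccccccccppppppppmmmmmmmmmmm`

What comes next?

The n-th term is 2n+2 c's then n+3 p's then 2n+1 m's, where the shown terms are n = 3, 4, 5.
For the next term, n = 6, so the run lengths are 14, 9, 13.

ccccccccccccccpppppppppmmmmmmmmmmmmm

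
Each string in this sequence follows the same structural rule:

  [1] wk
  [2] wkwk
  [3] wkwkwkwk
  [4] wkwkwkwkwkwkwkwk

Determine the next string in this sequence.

wkwkwkwkwkwkwkwkwkwkwkwkwkwkwkwk

s(k+1) = s(k)·s(k) — each term doubles the last.
So the next term is two copies of wkwkwkwkwkwkwkwk.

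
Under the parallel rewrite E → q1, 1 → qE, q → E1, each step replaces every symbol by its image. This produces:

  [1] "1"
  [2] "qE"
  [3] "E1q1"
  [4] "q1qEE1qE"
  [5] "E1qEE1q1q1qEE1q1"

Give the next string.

Applying the rule to each of the 16 symbols of E1qEE1q1q1qEE1q1 gives the pieces q1 qE E1 q1 q1 qE E1 qE E1 qE E1 q1 q1 qE E1 qE, which concatenate to the answer.

q1qEE1q1q1qEE1qEE1qEE1q1q1qEE1qE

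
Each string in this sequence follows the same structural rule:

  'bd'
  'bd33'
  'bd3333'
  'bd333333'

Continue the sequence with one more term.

Each term is the previous one with 33 appended.
Applying this once more to bd333333:

bd33333333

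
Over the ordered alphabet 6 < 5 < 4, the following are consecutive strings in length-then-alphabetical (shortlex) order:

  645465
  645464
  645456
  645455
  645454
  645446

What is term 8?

645444

Continuing the enumeration 2 steps past 645446: 645446 → 645445 → (answer).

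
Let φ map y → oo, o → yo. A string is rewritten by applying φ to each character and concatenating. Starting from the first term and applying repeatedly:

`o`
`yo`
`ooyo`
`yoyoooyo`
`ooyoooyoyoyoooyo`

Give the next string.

φ(ooyoooyoyoyoooyo) expands symbol-by-symbol to yo yo oo yo yo yo oo yo oo yo oo yo yo yo oo yo; joining the 16 pieces gives the next term.

yoyoooyoyoyoooyoooyoooyoyoyoooyo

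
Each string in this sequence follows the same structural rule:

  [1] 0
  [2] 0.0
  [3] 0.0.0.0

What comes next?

Each string is two copies of the previous one joined by '.'.
Doubling 0.0.0.0 with '.' between the halves:

0.0.0.0.0.0.0.0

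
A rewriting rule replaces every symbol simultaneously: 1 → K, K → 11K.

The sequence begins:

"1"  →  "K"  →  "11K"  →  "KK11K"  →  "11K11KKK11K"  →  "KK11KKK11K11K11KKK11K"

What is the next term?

11K11KKK11K11K11KKK11KKK11KKK11K11K11KKK11K

φ(KK11KKK11K11K11KKK11K) expands symbol-by-symbol to 11K 11K K K 11K 11K 11K K K 11K K K 11K K K 11K 11K 11K K K 11K; joining the 21 pieces gives the next term.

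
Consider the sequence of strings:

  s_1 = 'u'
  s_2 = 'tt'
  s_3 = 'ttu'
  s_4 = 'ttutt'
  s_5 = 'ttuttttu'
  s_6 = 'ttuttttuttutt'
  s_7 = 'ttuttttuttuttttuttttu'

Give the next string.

From term 3 onward, concatenate the last term with the second-to-last: tt·u = ttu, ttu·tt = ttutt, …
The next term joins ttuttttuttuttttuttttu and ttuttttuttutt.

ttuttttuttuttttuttttuttuttttuttutt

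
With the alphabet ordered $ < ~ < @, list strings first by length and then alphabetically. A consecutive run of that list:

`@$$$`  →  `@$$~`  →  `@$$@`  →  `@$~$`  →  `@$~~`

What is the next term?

@$~@

Treat @$~~ as a base-3 numeral over the given alphabet and add one, carrying through any trailing @'s.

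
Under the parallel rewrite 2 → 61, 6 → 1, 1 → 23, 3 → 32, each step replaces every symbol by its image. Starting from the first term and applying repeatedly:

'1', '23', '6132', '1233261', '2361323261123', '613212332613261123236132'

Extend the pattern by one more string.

Replace each of the 24 characters of 613212332613261123236132 in place — 1 23 32 61 23 61 32 32 61 1 23 32 61 1 23 23 61 32 61 32 1 23 32 61 — and concatenate.

12332612361323261123326112323613261321233261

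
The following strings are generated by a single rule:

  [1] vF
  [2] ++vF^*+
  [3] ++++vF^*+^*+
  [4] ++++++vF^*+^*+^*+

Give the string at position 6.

++++++++++vF^*+^*+^*+^*+^*+

s(k+1) = ++·s(k)·^*+, so each term gains ++ as a prefix and ^*+ as a suffix.
From ++++++vF^*+^*+^*+, 2 further steps: ++++++vF^*+^*+^*+ → ++++++++vF^*+^*+^*+^*+ → (answer).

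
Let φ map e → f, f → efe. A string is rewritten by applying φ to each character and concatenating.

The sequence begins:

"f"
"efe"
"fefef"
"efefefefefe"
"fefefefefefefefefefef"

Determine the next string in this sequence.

Rewriting the 21 symbols of fefefefefefefefefefef one by one yields efe f efe f efe f efe f efe f efe f efe f efe f efe f efe f efe; concatenated:

efefefefefefefefefefefefefefefefefefefefefe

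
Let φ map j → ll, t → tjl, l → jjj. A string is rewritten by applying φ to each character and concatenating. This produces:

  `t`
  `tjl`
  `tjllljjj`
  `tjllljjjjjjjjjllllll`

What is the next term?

φ(tjllljjjjjjjjjllllll) expands symbol-by-symbol to tjl ll jjj jjj jjj ll ll ll ll ll ll ll ll ll jjj jjj jjj jjj jjj jjj; joining the 20 pieces gives the next term.

tjllljjjjjjjjjlllllllllllllllllljjjjjjjjjjjjjjjjjj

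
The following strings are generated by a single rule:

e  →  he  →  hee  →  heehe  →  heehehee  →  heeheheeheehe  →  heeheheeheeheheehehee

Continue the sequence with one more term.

This is a Fibonacci-style word recurrence s(k) = s(k−1)·s(k−2): e.g. he·e = hee.
Continuing: heeheheeheeheheehehee · heeheheeheehe gives term 8.

heeheheeheeheheeheheeheeheheeheehe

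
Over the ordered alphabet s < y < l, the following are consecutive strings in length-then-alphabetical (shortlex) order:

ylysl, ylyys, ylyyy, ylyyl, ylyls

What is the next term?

ylyly

Treat ylyls as a base-3 numeral over the given alphabet and add one, carrying through any trailing l's.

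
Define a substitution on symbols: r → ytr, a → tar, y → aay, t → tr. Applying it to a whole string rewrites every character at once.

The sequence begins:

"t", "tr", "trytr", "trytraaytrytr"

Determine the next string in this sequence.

Rewriting the 13 symbols of trytraaytrytr one by one yields tr ytr aay tr ytr tar tar aay tr ytr aay tr ytr; concatenated:

trytraaytrytrtartaraaytrytraaytrytr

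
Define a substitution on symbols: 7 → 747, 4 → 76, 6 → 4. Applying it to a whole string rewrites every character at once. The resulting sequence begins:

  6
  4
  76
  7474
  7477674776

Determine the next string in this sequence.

747767477474747767477474

Rewriting each symbol of 7477674776: 7→747, 4→76, 7→747, 7→747, 6→4, 7→747, 4→76, 7→747, 7→747, 6→4, which concatenates to 747 76 747 747 4 747 76 747 747 4.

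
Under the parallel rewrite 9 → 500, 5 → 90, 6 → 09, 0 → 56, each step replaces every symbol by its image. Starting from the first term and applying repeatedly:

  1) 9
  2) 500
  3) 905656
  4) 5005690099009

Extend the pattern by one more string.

905656900950056565005005656500

φ(5005690099009) expands symbol-by-symbol to 90 56 56 90 09 500 56 56 500 500 56 56 500; joining the 13 pieces gives the next term.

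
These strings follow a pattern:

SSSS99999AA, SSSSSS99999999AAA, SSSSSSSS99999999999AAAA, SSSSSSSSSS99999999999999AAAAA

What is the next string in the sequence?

SSSSSSSSSSSS99999999999999999AAAAAA

Each string has the form S^{2n} 9^{3n-1} A^{n}, where the shown terms are n = 2, 3, 4, 5.
For the next term, n = 6, so the run lengths are 12, 17, 6.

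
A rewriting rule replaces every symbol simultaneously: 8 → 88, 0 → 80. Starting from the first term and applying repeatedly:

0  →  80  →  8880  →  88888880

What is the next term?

8888888888888880

Expanding 88888880: 8→88, 8→88, 8→88, 8→88, 8→88, 8→88, 8→88, 0→80. Concatenated: 88 88 88 88 88 88 88 80.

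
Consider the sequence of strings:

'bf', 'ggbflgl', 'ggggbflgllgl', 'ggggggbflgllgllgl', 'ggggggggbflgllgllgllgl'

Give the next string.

ggggggggggbflgllgllgllgllgl

s(k+1) = gg·s(k)·lgl, so each term gains gg as a prefix and lgl as a suffix.
One more step from ggggggggbflgllgllgllgl gives the answer.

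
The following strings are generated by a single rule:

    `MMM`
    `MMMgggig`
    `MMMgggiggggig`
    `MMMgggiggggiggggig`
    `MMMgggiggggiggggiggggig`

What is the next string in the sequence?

Each term is the previous one with gggig appended.
Applying this once more to MMMgggiggggiggggiggggig:

MMMgggiggggiggggiggggiggggig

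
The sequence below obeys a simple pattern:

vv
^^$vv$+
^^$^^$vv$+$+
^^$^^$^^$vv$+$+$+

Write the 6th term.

^^$^^$^^$^^$^^$vv$+$+$+$+$+

Each term wraps the previous one in ^^$ on the left and $+ on the right.
From ^^$^^$^^$vv$+$+$+, 2 further steps: ^^$^^$^^$vv$+$+$+ → ^^$^^$^^$^^$vv$+$+$+$+ → (answer).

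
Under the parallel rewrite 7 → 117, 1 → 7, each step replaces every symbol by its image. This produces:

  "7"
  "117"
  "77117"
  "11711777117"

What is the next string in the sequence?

771177711711711777117

Rewriting each symbol of 11711777117: 1→7, 1→7, 7→117, 1→7, 1→7, 7→117, 7→117, 7→117, 1→7, 1→7, 7→117, which concatenates to 7 7 117 7 7 117 117 117 7 7 117.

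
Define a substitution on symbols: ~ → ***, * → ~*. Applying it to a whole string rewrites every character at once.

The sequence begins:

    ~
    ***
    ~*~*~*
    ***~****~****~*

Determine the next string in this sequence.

Replace each of the 15 characters of ***~****~****~* in place — ~* ~* ~* *** ~* ~* ~* ~* *** ~* ~* ~* ~* *** ~* — and concatenate.

~*~*~****~*~*~*~****~*~*~*~****~*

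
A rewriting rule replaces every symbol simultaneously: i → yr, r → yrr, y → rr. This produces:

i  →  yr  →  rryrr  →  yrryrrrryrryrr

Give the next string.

rryrryrrrryrryrryrryrrrryrryrrrryrryrr

Applying the rule to each of the 14 symbols of yrryrrrryrryrr gives the pieces rr yrr yrr rr yrr yrr yrr yrr rr yrr yrr rr yrr yrr, which concatenate to the answer.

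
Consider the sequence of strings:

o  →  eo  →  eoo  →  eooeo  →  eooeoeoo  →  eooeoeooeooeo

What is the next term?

This is a Fibonacci-style word recurrence s(k) = s(k−1)·s(k−2): e.g. eo·o = eoo.
Continuing: eooeoeooeooeo · eooeoeoo gives term 7.

eooeoeooeooeoeooeoeoo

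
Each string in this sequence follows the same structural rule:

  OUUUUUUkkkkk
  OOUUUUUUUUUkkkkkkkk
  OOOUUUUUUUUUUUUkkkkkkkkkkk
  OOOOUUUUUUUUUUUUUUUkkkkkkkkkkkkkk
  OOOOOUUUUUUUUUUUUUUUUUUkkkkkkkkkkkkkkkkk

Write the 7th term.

Each string has the form O^{n} U^{3n+3} k^{3n+2} (n = 1, 2, …).
For term 7, n = 7, so the run lengths are 7, 24, 23.

OOOOOOOUUUUUUUUUUUUUUUUUUUUUUUUkkkkkkkkkkkkkkkkkkkkkkk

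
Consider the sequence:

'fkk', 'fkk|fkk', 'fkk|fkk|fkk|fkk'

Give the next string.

s(k+1) = s(k)·|·s(k) — each term doubles the last with '|' between the halves.
One more doubling of fkk|fkk|fkk|fkk gives the answer.

fkk|fkk|fkk|fkk|fkk|fkk|fkk|fkk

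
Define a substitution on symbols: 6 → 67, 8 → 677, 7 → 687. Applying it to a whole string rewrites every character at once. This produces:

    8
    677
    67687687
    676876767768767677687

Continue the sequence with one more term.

Rewriting the 21 symbols of 676876767768767677687 one by one yields 67 687 67 677 687 67 687 67 687 687 67 677 687 67 687 67 687 687 67 677 687; concatenated:

6768767677687676876768768767677687676876768768767677687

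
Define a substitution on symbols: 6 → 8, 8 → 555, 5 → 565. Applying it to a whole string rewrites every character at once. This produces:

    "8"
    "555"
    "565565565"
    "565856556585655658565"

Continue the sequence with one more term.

Applying the rule to each of the 21 symbols of 565856556585655658565 gives the pieces 565 8 565 555 565 8 565 565 8 565 555 565 8 565 565 8 565 555 565 8 565, which concatenate to the answer.

565856555556585655658565555565856556585655555658565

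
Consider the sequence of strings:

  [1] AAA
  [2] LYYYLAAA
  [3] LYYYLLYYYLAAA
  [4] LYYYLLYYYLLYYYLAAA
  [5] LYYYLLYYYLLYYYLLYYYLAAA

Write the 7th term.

The strings grow by a fixed prefix LYYYL each time.
From LYYYLLYYYLLYYYLLYYYLAAA, 2 further steps: LYYYLLYYYLLYYYLLYYYLAAA → LYYYLLYYYLLYYYLLYYYLLYYYLAAA → (answer).

LYYYLLYYYLLYYYLLYYYLLYYYLLYYYLAAA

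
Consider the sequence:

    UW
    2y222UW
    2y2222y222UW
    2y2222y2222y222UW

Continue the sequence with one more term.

2y2222y2222y2222y222UW

The strings grow by a fixed prefix 2y222 each time.
One more step from 2y2222y2222y222UW gives the answer.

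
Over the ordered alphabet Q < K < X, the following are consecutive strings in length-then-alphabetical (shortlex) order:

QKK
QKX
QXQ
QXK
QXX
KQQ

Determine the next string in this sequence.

KQK

Find the rightmost character of KQQ below X, bump it to the next letter, and reset everything to its right to Q.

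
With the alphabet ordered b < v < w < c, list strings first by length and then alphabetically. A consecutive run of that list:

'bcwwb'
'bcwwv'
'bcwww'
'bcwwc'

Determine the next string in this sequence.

The successor of bcwwc increments the rightmost position that isn't already c and resets every position after it to b.

bcwcb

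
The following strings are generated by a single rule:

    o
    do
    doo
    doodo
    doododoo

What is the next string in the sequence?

This is a Fibonacci-style word recurrence s(k) = s(k−1)·s(k−2): e.g. do·o = doo.
The next term joins doododoo and doodo.

doododoodoodo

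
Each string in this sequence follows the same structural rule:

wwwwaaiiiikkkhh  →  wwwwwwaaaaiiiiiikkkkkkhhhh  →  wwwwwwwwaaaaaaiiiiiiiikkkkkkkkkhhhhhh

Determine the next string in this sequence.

Reading off run lengths: w runs 4, 6, 8; a runs 2, 4, 6; i runs 4, 6, 8; k runs 3, 6, 9; h runs 2, 4, 6 — each is linear in n (n = 1, 2, …).
Setting n = 4 gives 10, 8, 10, 12, 8 characters in each block.

wwwwwwwwwwaaaaaaaaiiiiiiiiiikkkkkkkkkkkkhhhhhhhh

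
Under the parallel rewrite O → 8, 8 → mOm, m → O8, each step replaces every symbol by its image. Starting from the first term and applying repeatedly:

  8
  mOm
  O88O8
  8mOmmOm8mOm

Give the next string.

Expanding 8mOmmOm8mOm: 8→mOm, m→O8, O→8, m→O8, m→O8, O→8, m→O8, 8→mOm, m→O8, O→8, m→O8. Concatenated: mOm O8 8 O8 O8 8 O8 mOm O8 8 O8.

mOmO88O8O88O8mOmO88O8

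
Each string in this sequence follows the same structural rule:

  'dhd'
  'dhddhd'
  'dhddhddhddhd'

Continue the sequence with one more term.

dhddhddhddhddhddhddhddhd

Each string is two copies of the previous one concatenated.
One more doubling of dhddhddhddhd gives the answer.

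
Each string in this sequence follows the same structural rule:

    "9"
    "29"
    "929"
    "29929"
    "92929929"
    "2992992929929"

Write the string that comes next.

This is a Fibonacci-style word recurrence s(k) = s(k−2)·s(k−1): e.g. 9·29 = 929.
The next term joins 92929929 and 2992992929929.

929299292992992929929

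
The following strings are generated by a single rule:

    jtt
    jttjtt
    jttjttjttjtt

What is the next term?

Every step duplicates the string.
One more doubling of jttjttjttjtt gives the answer.

jttjttjttjttjttjttjttjtt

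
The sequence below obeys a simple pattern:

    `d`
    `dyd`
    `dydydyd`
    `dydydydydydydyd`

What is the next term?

dydydydydydydydydydydydydydydyd

s(k+1) = s(k)·y·s(k) — each term doubles the last with 'y' between the halves.
So the next term is two copies of dydydydydydydyd with 'y' between the halves.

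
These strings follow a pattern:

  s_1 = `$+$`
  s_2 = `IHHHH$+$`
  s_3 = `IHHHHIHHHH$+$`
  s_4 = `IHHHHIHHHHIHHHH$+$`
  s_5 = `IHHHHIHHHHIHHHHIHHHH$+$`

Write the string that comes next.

IHHHHIHHHHIHHHHIHHHHIHHHH$+$

Every step adds IHHHH at the front: s(k+1) = IHHHH·s(k).
One more step from IHHHHIHHHHIHHHHIHHHH$+$ gives the answer.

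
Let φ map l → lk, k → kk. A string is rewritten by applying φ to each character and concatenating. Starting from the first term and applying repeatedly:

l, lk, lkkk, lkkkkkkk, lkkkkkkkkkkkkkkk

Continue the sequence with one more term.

lkkkkkkkkkkkkkkkkkkkkkkkkkkkkkkk

Applying the rule to each of the 16 symbols of lkkkkkkkkkkkkkkk gives the pieces lk kk kk kk kk kk kk kk kk kk kk kk kk kk kk kk, which concatenate to the answer.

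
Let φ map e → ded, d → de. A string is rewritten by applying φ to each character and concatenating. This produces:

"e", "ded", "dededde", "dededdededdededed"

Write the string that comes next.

Applying the rule to each of the 17 symbols of dededdededdededed gives the pieces de ded de ded de de ded de ded de de ded de ded de ded de, which concatenate to the answer.

dededdededdedededdededdedededdededdededde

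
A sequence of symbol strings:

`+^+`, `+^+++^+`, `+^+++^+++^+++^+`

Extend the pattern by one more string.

s(k+1) = s(k)·+·s(k) — each term doubles the last with '+' between the halves.
Doubling +^+++^+++^+++^+ with '+' between the halves:

+^+++^+++^+++^+++^+++^+++^+++^+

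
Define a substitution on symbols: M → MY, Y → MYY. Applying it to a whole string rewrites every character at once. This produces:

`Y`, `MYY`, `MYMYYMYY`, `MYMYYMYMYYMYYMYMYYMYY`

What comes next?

Rewriting the 21 symbols of MYMYYMYMYYMYYMYMYYMYY one by one yields MY MYY MY MYY MYY MY MYY MY MYY MYY MY MYY MYY MY MYY MY MYY MYY MY MYY MYY; concatenated:

MYMYYMYMYYMYYMYMYYMYMYYMYYMYMYYMYYMYMYYMYMYYMYYMYMYYMYY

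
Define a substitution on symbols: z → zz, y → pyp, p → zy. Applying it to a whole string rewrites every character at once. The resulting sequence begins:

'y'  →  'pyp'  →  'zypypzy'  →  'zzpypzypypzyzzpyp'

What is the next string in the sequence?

Rewriting the 17 symbols of zzpypzypypzyzzpyp one by one yields zz zz zy pyp zy zz pyp zy pyp zy zz pyp zz zz zy pyp zy; concatenated:

zzzzzypypzyzzpypzypypzyzzpypzzzzzypypzy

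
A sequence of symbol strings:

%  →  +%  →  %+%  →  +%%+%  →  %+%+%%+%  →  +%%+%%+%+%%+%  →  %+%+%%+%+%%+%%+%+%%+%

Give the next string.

+%%+%%+%+%%+%%+%+%%+%+%%+%%+%+%%+%

Each term (from the third on) is the two preceding terms concatenated in order: term 3 = %·+% = %+%.
The next term joins +%%+%%+%+%%+% and %+%+%%+%+%%+%%+%+%%+%.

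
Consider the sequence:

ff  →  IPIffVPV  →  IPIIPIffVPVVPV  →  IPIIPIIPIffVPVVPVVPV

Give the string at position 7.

IPIIPIIPIIPIIPIIPIffVPVVPVVPVVPVVPVVPV

s(k+1) = IPI·s(k)·VPV, so each term gains IPI as a prefix and VPV as a suffix.
From IPIIPIIPIffVPVVPVVPV, 3 further steps: IPIIPIIPIffVPVVPVVPV → IPIIPIIPIIPIffVPVVPVVPVVPV → IPIIPIIPIIPIIPIffVPVVPVVPVVPVVPV → (answer).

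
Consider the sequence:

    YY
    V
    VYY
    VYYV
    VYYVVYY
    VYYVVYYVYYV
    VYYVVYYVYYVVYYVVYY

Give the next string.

From term 3 onward, concatenate the last term with the second-to-last: V·YY = VYY, VYY·V = VYYV, …
The next term joins VYYVVYYVYYVVYYVVYY and VYYVVYYVYYV.

VYYVVYYVYYVVYYVVYYVYYVVYYVYYV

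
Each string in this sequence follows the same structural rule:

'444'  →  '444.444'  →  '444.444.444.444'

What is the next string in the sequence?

Each string is two copies of the previous one joined by '.'.
Doubling 444.444.444.444 with '.' between the halves:

444.444.444.444.444.444.444.444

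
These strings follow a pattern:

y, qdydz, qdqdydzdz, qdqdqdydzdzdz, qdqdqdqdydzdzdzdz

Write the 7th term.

qdqdqdqdqdqdydzdzdzdzdzdz

Each term wraps the previous one in qd on the left and dz on the right.
From qdqdqdqdydzdzdzdz, 2 further steps: qdqdqdqdydzdzdzdz → qdqdqdqdqdydzdzdzdzdz → (answer).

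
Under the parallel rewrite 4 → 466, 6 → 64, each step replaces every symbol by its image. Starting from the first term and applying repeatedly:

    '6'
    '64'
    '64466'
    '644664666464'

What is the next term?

64466466646446664646446664466

Expanding 644664666464: 6→64, 4→466, 4→466, 6→64, 6→64, 4→466, 6→64, 6→64, 6→64, 4→466, 6→64, 4→466. Concatenated: 64 466 466 64 64 466 64 64 64 466 64 466.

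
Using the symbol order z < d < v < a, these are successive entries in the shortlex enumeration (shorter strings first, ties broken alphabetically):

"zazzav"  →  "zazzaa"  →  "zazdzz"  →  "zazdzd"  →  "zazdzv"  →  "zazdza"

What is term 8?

zazddd

Advancing 2 positions from zazdza through zazdza → zazddz reaches term 8.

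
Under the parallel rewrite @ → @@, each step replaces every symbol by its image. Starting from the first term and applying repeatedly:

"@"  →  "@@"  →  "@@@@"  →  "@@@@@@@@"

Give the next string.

@@@@@@@@@@@@@@@@

Expanding @@@@@@@@: @→@@, @→@@, @→@@, @→@@, @→@@, @→@@, @→@@, @→@@. Concatenated: @@ @@ @@ @@ @@ @@ @@ @@.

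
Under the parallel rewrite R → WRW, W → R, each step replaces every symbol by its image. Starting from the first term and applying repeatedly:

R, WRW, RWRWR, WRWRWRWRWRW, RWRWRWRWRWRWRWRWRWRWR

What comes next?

Applying the rule to each of the 21 symbols of RWRWRWRWRWRWRWRWRWRWR gives the pieces WRW R WRW R WRW R WRW R WRW R WRW R WRW R WRW R WRW R WRW R WRW, which concatenate to the answer.

WRWRWRWRWRWRWRWRWRWRWRWRWRWRWRWRWRWRWRWRWRW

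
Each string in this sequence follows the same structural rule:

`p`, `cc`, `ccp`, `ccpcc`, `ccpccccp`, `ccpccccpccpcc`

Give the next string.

Each term (from the third on) is the previous term followed by the one before it: term 3 = cc·p = ccp.
The next term joins ccpccccpccpcc and ccpccccp.

ccpccccpccpccccpccccp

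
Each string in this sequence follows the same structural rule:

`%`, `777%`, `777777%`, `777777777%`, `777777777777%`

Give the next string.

777777777777777%

The strings grow by a fixed prefix 777 each time.
One more step from 777777777777% gives the answer.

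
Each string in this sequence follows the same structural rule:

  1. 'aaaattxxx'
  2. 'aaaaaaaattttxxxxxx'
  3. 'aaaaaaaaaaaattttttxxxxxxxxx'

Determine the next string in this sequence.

Term n consists of 4n a's, followed by 2n t's, followed by 3n x's (n = 1, 2, …).
Setting n = 4 gives 16, 8, 12 characters in each block.

aaaaaaaaaaaaaaaattttttttxxxxxxxxxxxx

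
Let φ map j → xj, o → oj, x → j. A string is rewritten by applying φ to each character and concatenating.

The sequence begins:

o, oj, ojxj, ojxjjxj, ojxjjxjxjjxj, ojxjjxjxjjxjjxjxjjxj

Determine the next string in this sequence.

ojxjjxjxjjxjjxjxjjxjxjjxjjxjxjjxj

φ(ojxjjxjxjjxjjxjxjjxj) expands symbol-by-symbol to oj xj j xj xj j xj j xj xj j xj xj j xj j xj xj j xj; joining the 20 pieces gives the next term.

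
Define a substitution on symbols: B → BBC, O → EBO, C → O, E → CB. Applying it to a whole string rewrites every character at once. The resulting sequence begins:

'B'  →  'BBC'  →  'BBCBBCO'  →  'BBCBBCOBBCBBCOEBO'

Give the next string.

φ(BBCBBCOBBCBBCOEBO) expands symbol-by-symbol to BBC BBC O BBC BBC O EBO BBC BBC O BBC BBC O EBO CB BBC EBO; joining the 17 pieces gives the next term.

BBCBBCOBBCBBCOEBOBBCBBCOBBCBBCOEBOCBBBCEBO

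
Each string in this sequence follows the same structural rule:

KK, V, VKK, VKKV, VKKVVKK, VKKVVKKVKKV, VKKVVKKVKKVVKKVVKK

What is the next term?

VKKVVKKVKKVVKKVVKKVKKVVKKVKKV

Each term (from the third on) is the previous term followed by the one before it: term 3 = V·KK = VKK.
Continuing: VKKVVKKVKKVVKKVVKK · VKKVVKKVKKV gives term 8.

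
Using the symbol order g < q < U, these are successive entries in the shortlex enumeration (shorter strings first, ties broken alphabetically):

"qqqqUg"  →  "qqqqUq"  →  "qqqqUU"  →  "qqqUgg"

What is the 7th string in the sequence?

qqqUqg

Advancing 3 positions from qqqUgg through qqqUgg → qqqUgq → qqqUgU reaches term 7.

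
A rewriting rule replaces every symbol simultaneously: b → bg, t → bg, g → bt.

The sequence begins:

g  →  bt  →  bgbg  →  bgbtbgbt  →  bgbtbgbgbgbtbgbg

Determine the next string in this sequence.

bgbtbgbgbgbtbgbtbgbtbgbgbgbtbgbt

φ(bgbtbgbgbgbtbgbg) expands symbol-by-symbol to bg bt bg bg bg bt bg bt bg bt bg bg bg bt bg bt; joining the 16 pieces gives the next term.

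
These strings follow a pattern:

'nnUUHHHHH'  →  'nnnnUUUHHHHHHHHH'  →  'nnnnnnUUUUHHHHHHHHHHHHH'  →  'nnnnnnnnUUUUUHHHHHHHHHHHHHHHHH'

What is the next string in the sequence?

nnnnnnnnnnUUUUUUHHHHHHHHHHHHHHHHHHHHH

Term n consists of 2n n's, followed by n+1 U's, followed by 4n+1 H's (n = 1, 2, …).
For the next term, n = 5, so the run lengths are 10, 6, 21.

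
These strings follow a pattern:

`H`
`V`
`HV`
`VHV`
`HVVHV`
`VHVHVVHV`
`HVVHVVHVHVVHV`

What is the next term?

This is a Fibonacci-style word recurrence s(k) = s(k−2)·s(k−1): e.g. H·V = HV.
Continuing: VHVHVVHV · HVVHVVHVHVVHV gives term 8.

VHVHVVHVHVVHVVHVHVVHV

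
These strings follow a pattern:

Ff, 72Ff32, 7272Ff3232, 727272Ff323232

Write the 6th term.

Every step adds 72 to the front and 32 to the end of the previous string.
From 727272Ff323232, 2 further steps: 727272Ff323232 → 72727272Ff32323232 → (answer).

7272727272Ff3232323232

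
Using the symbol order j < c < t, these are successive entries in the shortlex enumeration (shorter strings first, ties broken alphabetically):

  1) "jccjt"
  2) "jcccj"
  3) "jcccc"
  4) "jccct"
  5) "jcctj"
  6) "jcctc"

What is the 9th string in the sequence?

Stepping forward 3 times from jcctc: jcctc → jcctt → jctjj, then the target.

jctjc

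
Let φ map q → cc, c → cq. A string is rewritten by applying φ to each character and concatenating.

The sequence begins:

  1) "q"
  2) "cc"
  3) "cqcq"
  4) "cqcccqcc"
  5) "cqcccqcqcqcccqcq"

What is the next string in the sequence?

cqcccqcqcqcccqcccqcccqcqcqcccqcc

Replace each of the 16 characters of cqcccqcqcqcccqcq in place — cq cc cq cq cq cc cq cc cq cc cq cq cq cc cq cc — and concatenate.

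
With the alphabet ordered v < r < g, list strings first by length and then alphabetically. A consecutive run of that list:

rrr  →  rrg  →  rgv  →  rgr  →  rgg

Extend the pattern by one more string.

The successor of rgg increments the rightmost position that isn't already g and resets every position after it to v.

gvv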